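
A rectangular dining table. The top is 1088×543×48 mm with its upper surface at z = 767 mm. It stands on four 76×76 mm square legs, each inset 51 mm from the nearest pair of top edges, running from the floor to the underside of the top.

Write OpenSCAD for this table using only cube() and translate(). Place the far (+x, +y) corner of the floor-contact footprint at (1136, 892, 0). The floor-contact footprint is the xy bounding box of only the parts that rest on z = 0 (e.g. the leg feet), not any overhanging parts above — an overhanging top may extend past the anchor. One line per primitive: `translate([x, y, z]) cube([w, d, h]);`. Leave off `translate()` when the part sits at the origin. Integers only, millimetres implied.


translate([99, 400, 719]) cube([1088, 543, 48]);
translate([150, 451, 0]) cube([76, 76, 719]);
translate([1060, 451, 0]) cube([76, 76, 719]);
translate([150, 816, 0]) cube([76, 76, 719]);
translate([1060, 816, 0]) cube([76, 76, 719]);


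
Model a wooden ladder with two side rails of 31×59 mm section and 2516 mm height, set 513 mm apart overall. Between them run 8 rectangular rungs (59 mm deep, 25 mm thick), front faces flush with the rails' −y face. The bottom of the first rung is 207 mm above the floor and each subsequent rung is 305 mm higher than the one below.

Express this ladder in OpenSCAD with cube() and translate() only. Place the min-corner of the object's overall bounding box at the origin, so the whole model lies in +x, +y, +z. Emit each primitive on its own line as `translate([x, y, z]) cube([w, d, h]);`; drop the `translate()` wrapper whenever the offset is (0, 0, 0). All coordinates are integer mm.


cube([31, 59, 2516]);
translate([482, 0, 0]) cube([31, 59, 2516]);
translate([31, 0, 207]) cube([451, 59, 25]);
translate([31, 0, 512]) cube([451, 59, 25]);
translate([31, 0, 817]) cube([451, 59, 25]);
translate([31, 0, 1122]) cube([451, 59, 25]);
translate([31, 0, 1427]) cube([451, 59, 25]);
translate([31, 0, 1732]) cube([451, 59, 25]);
translate([31, 0, 2037]) cube([451, 59, 25]);
translate([31, 0, 2342]) cube([451, 59, 25]);


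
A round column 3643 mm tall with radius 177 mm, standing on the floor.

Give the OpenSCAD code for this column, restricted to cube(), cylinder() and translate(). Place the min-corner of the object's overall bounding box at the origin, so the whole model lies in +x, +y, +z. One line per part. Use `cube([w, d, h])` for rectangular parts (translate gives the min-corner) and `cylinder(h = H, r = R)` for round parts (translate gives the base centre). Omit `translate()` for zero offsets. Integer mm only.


translate([177, 177, 0]) cylinder(h = 3643, r = 177);


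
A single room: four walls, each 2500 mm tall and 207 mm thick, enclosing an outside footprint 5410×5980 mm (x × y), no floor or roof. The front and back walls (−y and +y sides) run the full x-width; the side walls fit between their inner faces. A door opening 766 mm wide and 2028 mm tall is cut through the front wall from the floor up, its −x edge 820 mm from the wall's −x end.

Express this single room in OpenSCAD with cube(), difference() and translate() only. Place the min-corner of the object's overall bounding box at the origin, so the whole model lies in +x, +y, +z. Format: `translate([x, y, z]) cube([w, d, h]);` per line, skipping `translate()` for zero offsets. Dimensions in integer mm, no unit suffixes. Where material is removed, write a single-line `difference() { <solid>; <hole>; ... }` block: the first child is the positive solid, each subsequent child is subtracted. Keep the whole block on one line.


difference() { cube([5410, 207, 2500]); translate([820, 0, 0]) cube([766, 207, 2028]); }
translate([0, 5773, 0]) cube([5410, 207, 2500]);
translate([0, 207, 0]) cube([207, 5566, 2500]);
translate([5203, 207, 0]) cube([207, 5566, 2500]);


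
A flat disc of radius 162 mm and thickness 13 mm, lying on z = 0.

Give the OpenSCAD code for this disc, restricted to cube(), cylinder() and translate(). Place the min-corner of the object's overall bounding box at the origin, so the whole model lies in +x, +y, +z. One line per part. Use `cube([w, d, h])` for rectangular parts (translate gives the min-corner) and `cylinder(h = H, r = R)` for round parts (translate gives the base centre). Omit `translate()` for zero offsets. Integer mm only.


translate([162, 162, 0]) cylinder(h = 13, r = 162);


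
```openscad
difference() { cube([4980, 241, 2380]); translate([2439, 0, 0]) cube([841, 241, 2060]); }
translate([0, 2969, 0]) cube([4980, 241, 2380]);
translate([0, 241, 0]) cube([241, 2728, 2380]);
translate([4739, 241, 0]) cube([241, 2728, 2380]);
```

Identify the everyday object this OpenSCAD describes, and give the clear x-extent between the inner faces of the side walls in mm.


A single room. The interior width is 4498 mm.

Four walls enclosing a rectangle with a door in the front wall — a room. Outside width 4980 minus two 241 mm walls gives 4498 mm.


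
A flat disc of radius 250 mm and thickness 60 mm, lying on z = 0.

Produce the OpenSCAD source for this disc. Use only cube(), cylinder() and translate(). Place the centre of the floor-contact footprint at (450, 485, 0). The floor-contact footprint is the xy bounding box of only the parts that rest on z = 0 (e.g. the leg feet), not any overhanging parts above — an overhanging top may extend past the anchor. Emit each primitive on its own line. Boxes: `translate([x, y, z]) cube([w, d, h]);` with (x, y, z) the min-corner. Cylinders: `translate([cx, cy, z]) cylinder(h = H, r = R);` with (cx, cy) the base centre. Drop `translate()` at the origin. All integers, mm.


translate([450, 485, 0]) cylinder(h = 60, r = 250);


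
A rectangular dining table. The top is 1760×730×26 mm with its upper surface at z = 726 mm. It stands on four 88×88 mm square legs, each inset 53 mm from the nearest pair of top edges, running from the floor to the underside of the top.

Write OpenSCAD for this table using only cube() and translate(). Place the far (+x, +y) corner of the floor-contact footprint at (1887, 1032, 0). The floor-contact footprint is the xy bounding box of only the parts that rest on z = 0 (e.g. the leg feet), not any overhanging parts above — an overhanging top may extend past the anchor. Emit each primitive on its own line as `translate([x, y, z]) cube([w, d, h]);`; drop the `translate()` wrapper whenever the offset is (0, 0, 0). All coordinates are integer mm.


// leg_h = 726 - 26 = 700
translate([180, 355, 700]) cube([1760, 730, 26]);
translate([233, 408, 0]) cube([88, 88, 700]);
translate([1799, 408, 0]) cube([88, 88, 700]);
translate([233, 944, 0]) cube([88, 88, 700]);
translate([1799, 944, 0]) cube([88, 88, 700]);


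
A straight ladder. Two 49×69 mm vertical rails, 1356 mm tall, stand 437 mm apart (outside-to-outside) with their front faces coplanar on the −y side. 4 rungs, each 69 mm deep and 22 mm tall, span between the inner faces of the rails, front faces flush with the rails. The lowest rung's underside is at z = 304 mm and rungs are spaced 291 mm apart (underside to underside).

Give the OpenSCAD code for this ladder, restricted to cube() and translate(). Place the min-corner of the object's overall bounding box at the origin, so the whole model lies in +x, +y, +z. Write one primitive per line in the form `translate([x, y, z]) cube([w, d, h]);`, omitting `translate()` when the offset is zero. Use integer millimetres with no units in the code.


cube([49, 69, 1356]);
translate([388, 0, 0]) cube([49, 69, 1356]);
translate([49, 0, 304]) cube([339, 69, 22]);
translate([49, 0, 595]) cube([339, 69, 22]);
translate([49, 0, 886]) cube([339, 69, 22]);
translate([49, 0, 1177]) cube([339, 69, 22]);


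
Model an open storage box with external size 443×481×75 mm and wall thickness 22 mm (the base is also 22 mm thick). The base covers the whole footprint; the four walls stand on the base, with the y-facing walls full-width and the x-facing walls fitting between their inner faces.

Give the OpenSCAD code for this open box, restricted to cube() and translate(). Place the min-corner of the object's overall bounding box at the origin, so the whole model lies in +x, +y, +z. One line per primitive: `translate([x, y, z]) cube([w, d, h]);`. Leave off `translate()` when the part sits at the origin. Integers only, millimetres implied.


cube([443, 481, 22]);
translate([0, 0, 22]) cube([443, 22, 53]);
translate([0, 459, 22]) cube([443, 22, 53]);
translate([0, 22, 22]) cube([22, 437, 53]);
translate([421, 22, 22]) cube([22, 437, 53]);


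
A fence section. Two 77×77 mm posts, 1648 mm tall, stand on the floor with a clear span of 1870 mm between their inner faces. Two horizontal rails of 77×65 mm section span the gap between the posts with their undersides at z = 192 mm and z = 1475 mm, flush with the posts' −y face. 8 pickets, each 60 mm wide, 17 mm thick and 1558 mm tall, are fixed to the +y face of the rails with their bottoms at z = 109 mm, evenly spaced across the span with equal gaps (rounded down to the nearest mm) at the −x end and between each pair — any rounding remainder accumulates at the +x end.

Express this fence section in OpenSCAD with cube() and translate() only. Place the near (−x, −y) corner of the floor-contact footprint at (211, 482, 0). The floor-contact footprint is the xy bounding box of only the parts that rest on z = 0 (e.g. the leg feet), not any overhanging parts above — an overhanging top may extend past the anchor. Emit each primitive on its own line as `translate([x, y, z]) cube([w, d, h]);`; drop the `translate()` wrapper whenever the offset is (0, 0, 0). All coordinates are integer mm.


translate([211, 482, 0]) cube([77, 77, 1648]);
translate([2158, 482, 0]) cube([77, 77, 1648]);
translate([288, 482, 192]) cube([1870, 77, 65]);
translate([288, 482, 1475]) cube([1870, 77, 65]);
translate([442, 559, 109]) cube([60, 17, 1558]);
translate([656, 559, 109]) cube([60, 17, 1558]);
translate([870, 559, 109]) cube([60, 17, 1558]);
translate([1084, 559, 109]) cube([60, 17, 1558]);
translate([1298, 559, 109]) cube([60, 17, 1558]);
translate([1512, 559, 109]) cube([60, 17, 1558]);
translate([1726, 559, 109]) cube([60, 17, 1558]);
translate([1940, 559, 109]) cube([60, 17, 1558]);


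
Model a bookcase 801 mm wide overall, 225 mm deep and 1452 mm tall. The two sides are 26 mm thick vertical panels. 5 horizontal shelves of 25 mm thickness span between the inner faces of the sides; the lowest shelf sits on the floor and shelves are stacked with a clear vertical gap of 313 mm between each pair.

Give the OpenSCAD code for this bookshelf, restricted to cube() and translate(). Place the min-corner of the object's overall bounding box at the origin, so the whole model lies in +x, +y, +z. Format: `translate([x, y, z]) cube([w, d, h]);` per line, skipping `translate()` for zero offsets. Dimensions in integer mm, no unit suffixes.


cube([26, 225, 1452]);
translate([775, 0, 0]) cube([26, 225, 1452]);
translate([26, 0, 0]) cube([749, 225, 25]);
translate([26, 0, 338]) cube([749, 225, 25]);
translate([26, 0, 676]) cube([749, 225, 25]);
translate([26, 0, 1014]) cube([749, 225, 25]);
translate([26, 0, 1352]) cube([749, 225, 25]);


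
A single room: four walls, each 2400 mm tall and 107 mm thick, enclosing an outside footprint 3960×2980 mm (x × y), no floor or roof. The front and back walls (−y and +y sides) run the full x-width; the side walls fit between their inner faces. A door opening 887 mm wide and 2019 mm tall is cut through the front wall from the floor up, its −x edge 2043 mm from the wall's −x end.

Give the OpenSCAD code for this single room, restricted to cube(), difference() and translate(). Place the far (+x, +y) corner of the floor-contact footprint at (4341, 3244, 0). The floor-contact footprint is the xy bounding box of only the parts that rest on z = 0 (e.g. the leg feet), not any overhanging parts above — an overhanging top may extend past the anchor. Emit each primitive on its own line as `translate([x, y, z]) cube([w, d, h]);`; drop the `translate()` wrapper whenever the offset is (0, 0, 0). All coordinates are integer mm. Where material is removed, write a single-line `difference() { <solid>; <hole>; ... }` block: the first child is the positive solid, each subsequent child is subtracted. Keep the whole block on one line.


difference() { translate([381, 264, 0]) cube([3960, 107, 2400]); translate([2424, 264, 0]) cube([887, 107, 2019]); }
translate([381, 3137, 0]) cube([3960, 107, 2400]);
translate([381, 371, 0]) cube([107, 2766, 2400]);
translate([4234, 371, 0]) cube([107, 2766, 2400]);


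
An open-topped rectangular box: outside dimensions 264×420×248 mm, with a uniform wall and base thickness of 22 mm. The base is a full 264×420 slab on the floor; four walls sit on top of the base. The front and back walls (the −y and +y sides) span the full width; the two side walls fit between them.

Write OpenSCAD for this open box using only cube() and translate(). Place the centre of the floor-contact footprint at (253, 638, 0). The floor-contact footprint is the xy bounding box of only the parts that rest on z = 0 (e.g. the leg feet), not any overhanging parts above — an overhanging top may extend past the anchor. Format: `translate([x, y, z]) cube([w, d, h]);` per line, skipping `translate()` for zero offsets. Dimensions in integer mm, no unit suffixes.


translate([121, 428, 0]) cube([264, 420, 22]);
translate([121, 428, 22]) cube([264, 22, 226]);
translate([121, 826, 22]) cube([264, 22, 226]);
translate([121, 450, 22]) cube([22, 376, 226]);
translate([363, 450, 22]) cube([22, 376, 226]);


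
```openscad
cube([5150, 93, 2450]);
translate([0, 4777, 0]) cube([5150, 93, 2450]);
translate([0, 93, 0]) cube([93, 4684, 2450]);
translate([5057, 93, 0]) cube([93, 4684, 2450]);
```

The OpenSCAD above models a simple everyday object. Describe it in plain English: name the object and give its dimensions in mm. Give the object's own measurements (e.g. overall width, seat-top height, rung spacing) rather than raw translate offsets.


The wall frame of a small rectangular building: four walls, each 2450 mm tall and 93 mm thick, enclosing a footprint 5150 mm (x) by 4870 mm (y) outside-to-outside, with no floor or roof. The front and back walls (the −y and +y sides) span the full width; the two side walls fit between them.


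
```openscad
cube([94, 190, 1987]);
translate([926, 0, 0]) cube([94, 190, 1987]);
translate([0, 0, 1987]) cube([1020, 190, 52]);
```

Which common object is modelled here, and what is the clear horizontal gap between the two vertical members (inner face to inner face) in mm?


A door frame. The clear opening width is 832 mm.

Two 1987 mm tall posts with a header on top — a door frame. The left jamb is 94 mm wide at x = 0; the right jamb starts at x = 926. The clear opening is 926 − 94 = 832 mm.


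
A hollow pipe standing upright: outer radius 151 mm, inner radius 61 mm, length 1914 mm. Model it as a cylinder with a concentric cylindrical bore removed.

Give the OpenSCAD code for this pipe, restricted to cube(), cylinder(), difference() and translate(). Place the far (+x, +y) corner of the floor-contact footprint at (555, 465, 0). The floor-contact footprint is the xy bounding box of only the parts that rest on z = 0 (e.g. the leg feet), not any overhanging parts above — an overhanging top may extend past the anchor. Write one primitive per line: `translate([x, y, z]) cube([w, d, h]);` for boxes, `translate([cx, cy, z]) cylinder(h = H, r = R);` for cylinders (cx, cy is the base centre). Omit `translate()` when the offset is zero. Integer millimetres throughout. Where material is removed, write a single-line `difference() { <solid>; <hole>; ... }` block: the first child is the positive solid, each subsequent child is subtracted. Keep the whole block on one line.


difference() { translate([404, 314, 0]) cylinder(h = 1914, r = 151); translate([404, 314, 0]) cylinder(h = 1914, r = 61); }


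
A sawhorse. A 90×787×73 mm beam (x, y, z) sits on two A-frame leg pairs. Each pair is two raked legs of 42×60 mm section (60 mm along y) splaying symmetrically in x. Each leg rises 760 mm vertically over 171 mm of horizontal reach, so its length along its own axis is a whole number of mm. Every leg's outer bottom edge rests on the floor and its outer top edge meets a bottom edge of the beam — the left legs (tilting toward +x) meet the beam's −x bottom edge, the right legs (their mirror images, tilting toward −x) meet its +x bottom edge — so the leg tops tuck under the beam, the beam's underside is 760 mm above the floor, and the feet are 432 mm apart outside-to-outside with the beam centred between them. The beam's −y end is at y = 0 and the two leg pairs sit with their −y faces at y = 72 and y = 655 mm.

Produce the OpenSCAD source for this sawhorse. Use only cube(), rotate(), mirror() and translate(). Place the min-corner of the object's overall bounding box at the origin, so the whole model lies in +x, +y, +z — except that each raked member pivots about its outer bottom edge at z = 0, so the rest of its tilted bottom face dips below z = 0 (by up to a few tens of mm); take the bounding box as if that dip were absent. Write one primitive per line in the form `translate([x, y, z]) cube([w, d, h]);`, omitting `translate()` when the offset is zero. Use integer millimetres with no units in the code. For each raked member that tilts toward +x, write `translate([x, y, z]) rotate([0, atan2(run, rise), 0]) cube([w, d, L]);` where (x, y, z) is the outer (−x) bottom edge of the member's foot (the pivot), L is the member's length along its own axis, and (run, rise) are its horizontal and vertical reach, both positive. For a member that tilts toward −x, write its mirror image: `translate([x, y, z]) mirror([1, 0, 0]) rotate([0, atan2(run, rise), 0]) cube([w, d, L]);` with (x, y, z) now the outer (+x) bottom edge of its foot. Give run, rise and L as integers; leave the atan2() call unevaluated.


translate([171, 0, 760]) cube([90, 787, 73]);
translate([0, 72, 0]) rotate([0, atan2(171, 760), 0]) cube([42, 60, 779]);
translate([432, 72, 0]) mirror([1, 0, 0]) rotate([0, atan2(171, 760), 0]) cube([42, 60, 779]);
translate([0, 655, 0]) rotate([0, atan2(171, 760), 0]) cube([42, 60, 779]);
translate([432, 655, 0]) mirror([1, 0, 0]) rotate([0, atan2(171, 760), 0]) cube([42, 60, 779]);


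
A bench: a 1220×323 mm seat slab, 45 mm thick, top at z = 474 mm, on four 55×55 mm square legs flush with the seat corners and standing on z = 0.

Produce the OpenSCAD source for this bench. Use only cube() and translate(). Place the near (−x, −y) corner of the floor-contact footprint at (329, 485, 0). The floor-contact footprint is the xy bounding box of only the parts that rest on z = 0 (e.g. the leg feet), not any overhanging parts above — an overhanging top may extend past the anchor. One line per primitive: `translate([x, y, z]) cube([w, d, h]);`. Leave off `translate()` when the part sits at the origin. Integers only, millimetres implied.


translate([329, 485, 429]) cube([1220, 323, 45]);
translate([329, 485, 0]) cube([55, 55, 429]);
translate([329, 753, 0]) cube([55, 55, 429]);
translate([1494, 485, 0]) cube([55, 55, 429]);
translate([1494, 753, 0]) cube([55, 55, 429]);


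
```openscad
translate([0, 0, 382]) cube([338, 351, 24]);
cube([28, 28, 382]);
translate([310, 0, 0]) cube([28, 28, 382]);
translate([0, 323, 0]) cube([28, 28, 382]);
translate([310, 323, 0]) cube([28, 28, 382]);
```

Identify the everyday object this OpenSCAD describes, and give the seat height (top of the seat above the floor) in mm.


A stool. The seat height is 406 mm.

A 338×351×24 slab at z = 382 on four corner posts — a stool. The seat top is 382 + 24 = 406 mm.


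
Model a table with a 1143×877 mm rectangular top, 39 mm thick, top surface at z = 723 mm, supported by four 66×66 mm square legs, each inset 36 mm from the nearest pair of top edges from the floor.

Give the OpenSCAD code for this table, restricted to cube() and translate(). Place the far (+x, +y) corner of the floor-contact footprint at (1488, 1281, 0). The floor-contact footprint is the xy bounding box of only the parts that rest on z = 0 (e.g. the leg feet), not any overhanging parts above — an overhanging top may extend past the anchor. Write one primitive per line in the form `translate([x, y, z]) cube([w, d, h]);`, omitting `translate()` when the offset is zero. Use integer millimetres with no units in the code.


// leg_h = 723 - 39 = 684
translate([381, 440, 684]) cube([1143, 877, 39]);
translate([417, 476, 0]) cube([66, 66, 684]);
translate([1422, 476, 0]) cube([66, 66, 684]);
translate([417, 1215, 0]) cube([66, 66, 684]);
translate([1422, 1215, 0]) cube([66, 66, 684]);


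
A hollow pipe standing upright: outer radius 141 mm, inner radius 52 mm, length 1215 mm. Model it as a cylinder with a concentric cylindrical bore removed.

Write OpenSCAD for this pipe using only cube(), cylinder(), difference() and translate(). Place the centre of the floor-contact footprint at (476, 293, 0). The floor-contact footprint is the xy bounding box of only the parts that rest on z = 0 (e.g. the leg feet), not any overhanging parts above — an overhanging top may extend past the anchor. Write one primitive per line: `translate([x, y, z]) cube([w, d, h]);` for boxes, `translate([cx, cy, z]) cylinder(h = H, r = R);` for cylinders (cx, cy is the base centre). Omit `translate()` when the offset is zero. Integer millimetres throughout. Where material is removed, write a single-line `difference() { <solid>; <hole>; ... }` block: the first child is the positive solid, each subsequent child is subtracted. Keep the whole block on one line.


difference() { translate([476, 293, 0]) cylinder(h = 1215, r = 141); translate([476, 293, 0]) cylinder(h = 1215, r = 52); }


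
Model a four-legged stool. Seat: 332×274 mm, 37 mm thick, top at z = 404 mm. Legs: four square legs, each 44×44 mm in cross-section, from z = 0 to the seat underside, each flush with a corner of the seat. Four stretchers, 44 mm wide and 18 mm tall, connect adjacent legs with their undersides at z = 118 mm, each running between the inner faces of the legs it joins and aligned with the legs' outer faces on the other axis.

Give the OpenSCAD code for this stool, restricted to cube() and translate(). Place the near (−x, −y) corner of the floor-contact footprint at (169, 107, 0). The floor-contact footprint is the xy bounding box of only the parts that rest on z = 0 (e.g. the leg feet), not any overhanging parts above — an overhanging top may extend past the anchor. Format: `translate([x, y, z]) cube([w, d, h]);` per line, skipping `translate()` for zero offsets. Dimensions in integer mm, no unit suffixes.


translate([169, 107, 367]) cube([332, 274, 37]);
translate([169, 107, 0]) cube([44, 44, 367]);
translate([457, 107, 0]) cube([44, 44, 367]);
translate([169, 337, 0]) cube([44, 44, 367]);
translate([457, 337, 0]) cube([44, 44, 367]);
translate([213, 107, 118]) cube([244, 44, 18]);
translate([213, 337, 118]) cube([244, 44, 18]);
translate([169, 151, 118]) cube([44, 186, 18]);
translate([457, 151, 118]) cube([44, 186, 18]);


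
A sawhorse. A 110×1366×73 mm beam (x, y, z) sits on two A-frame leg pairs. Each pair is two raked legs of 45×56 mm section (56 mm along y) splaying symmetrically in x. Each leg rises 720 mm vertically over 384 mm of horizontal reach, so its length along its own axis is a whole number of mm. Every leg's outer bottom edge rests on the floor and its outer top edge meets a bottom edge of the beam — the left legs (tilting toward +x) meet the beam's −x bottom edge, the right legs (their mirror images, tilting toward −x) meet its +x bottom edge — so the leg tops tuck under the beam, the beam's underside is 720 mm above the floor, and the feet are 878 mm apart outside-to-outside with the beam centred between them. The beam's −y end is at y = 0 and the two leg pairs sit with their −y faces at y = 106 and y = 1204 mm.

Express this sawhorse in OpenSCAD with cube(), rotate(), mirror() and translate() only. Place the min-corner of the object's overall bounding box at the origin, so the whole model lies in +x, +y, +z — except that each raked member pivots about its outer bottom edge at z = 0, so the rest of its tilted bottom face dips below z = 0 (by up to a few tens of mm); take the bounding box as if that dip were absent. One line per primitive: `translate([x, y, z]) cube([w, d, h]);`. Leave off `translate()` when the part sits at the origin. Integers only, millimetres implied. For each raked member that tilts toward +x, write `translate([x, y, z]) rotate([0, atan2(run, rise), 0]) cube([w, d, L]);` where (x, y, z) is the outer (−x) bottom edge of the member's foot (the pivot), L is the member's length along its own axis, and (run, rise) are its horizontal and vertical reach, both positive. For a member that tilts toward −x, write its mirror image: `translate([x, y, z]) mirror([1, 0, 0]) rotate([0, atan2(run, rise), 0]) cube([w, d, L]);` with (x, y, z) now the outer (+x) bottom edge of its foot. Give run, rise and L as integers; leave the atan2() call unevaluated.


translate([384, 0, 720]) cube([110, 1366, 73]);
translate([0, 106, 0]) rotate([0, atan2(384, 720), 0]) cube([45, 56, 816]);
translate([878, 106, 0]) mirror([1, 0, 0]) rotate([0, atan2(384, 720), 0]) cube([45, 56, 816]);
translate([0, 1204, 0]) rotate([0, atan2(384, 720), 0]) cube([45, 56, 816]);
translate([878, 1204, 0]) mirror([1, 0, 0]) rotate([0, atan2(384, 720), 0]) cube([45, 56, 816]);


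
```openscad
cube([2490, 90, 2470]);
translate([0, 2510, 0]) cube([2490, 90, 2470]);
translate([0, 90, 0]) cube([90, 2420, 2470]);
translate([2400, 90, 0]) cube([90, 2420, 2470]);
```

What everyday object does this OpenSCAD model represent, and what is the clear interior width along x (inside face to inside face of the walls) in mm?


A house (or room) frame. The interior width is 2310 mm.

Four 2470 mm walls enclosing a rectangle with no floor or roof — a room or house frame. Outside width is 2490 mm and wall thickness is 90 mm, so the interior width is 2490 − 2 × 90 = 2310 mm.


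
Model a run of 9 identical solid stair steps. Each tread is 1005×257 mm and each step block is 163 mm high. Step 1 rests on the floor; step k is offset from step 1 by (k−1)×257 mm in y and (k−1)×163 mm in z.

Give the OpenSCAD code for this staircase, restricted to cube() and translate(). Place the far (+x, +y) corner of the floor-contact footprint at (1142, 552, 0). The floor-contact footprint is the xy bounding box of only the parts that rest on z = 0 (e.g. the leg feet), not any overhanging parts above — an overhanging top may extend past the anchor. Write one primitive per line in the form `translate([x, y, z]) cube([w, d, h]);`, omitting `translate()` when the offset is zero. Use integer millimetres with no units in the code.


translate([137, 295, 0]) cube([1005, 257, 163]);
translate([137, 552, 163]) cube([1005, 257, 163]);
translate([137, 809, 326]) cube([1005, 257, 163]);
translate([137, 1066, 489]) cube([1005, 257, 163]);
translate([137, 1323, 652]) cube([1005, 257, 163]);
translate([137, 1580, 815]) cube([1005, 257, 163]);
translate([137, 1837, 978]) cube([1005, 257, 163]);
translate([137, 2094, 1141]) cube([1005, 257, 163]);
translate([137, 2351, 1304]) cube([1005, 257, 163]);


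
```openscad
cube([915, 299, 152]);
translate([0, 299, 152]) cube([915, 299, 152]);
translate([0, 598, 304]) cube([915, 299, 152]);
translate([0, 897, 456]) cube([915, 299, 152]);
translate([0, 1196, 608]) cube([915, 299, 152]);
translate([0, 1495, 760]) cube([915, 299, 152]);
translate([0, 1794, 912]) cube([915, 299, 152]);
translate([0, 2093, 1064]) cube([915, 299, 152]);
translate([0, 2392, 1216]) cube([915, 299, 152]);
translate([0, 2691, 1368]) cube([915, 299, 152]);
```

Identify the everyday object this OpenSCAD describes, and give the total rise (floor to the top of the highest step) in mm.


A staircase. The total rise is 1520 mm.

10 identical blocks, each offset up and back from the previous — a staircase. Each step is 152 mm tall and there are 10 of them, so the total rise is 10 × 152 = 1520 mm.


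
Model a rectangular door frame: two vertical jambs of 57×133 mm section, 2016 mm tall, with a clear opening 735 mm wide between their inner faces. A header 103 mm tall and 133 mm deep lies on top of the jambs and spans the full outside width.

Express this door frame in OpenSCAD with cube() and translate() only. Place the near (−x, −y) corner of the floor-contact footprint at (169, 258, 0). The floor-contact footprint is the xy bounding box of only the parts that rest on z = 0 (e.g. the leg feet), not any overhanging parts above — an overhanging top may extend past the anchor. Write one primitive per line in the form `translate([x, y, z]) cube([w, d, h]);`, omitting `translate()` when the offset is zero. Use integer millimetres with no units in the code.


translate([169, 258, 0]) cube([57, 133, 2016]);
translate([961, 258, 0]) cube([57, 133, 2016]);
translate([169, 258, 2016]) cube([849, 133, 103]);


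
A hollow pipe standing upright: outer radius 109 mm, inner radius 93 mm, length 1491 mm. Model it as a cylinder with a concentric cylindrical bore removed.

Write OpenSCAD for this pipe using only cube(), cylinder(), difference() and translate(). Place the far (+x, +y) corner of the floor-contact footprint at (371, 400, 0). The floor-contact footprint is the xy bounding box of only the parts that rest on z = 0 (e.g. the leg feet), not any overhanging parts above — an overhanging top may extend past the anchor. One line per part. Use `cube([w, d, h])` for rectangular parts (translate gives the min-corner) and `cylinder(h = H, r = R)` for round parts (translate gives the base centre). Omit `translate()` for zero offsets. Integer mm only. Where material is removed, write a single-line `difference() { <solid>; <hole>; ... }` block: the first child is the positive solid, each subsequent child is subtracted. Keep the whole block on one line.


difference() { translate([262, 291, 0]) cylinder(h = 1491, r = 109); translate([262, 291, 0]) cylinder(h = 1491, r = 93); }


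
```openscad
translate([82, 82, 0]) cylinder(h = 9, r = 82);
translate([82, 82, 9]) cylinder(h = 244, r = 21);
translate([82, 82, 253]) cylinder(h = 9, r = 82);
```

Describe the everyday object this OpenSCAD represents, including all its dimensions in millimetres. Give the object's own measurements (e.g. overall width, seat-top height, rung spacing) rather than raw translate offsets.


A spool: two coaxial disc flanges of radius 82 mm and thickness 9 mm, joined by a core cylinder of radius 21 mm and height 244 mm. The lower flange rests on z = 0 and the three cylinders share a vertical axis.


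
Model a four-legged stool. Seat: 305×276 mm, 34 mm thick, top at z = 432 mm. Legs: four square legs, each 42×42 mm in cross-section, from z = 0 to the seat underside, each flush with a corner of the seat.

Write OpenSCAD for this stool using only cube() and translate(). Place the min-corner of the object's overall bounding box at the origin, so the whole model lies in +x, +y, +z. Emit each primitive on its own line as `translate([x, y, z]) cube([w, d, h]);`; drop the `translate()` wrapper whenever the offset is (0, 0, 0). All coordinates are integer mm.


translate([0, 0, 398]) cube([305, 276, 34]);
cube([42, 42, 398]);
translate([263, 0, 0]) cube([42, 42, 398]);
translate([0, 234, 0]) cube([42, 42, 398]);
translate([263, 234, 0]) cube([42, 42, 398]);


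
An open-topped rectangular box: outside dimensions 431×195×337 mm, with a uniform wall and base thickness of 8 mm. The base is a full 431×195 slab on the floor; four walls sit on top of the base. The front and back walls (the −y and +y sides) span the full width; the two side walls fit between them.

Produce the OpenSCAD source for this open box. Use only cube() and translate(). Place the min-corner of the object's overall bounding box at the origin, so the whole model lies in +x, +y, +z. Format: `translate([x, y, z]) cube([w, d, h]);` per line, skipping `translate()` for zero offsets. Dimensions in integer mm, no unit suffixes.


cube([431, 195, 8]);
translate([0, 0, 8]) cube([431, 8, 329]);
translate([0, 187, 8]) cube([431, 8, 329]);
translate([0, 8, 8]) cube([8, 179, 329]);
translate([423, 8, 8]) cube([8, 179, 329]);


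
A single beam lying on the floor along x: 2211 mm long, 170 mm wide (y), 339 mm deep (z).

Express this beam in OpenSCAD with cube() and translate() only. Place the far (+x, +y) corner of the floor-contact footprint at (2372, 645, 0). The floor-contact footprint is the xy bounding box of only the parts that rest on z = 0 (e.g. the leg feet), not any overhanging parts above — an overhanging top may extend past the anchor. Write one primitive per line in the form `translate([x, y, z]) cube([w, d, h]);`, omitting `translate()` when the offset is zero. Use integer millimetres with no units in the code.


translate([161, 475, 0]) cube([2211, 170, 339]);


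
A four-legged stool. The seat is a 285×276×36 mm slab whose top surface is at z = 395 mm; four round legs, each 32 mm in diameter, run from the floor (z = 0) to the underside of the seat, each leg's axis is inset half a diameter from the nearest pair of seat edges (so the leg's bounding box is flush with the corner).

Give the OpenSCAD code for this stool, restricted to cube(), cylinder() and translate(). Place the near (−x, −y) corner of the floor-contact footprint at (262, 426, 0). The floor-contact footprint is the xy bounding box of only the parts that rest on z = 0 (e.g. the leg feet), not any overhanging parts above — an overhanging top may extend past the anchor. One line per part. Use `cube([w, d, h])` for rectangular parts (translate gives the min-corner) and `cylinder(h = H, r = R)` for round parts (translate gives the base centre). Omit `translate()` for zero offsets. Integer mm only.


translate([262, 426, 359]) cube([285, 276, 36]);
translate([278, 442, 0]) cylinder(h = 359, r = 16);
translate([531, 442, 0]) cylinder(h = 359, r = 16);
translate([278, 686, 0]) cylinder(h = 359, r = 16);
translate([531, 686, 0]) cylinder(h = 359, r = 16);


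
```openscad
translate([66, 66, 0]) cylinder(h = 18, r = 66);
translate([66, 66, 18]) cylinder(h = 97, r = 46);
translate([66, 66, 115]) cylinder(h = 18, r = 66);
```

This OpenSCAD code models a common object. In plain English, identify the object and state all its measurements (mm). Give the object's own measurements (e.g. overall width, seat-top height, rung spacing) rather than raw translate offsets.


A spool: two coaxial disc flanges of radius 66 mm and thickness 18 mm, joined by a core cylinder of radius 46 mm and height 97 mm. The lower flange rests on z = 0 and the three cylinders share a vertical axis.


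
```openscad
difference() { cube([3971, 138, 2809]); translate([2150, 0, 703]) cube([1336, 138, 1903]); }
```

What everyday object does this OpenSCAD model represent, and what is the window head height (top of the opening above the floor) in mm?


A wall with a window opening. The window head height is 2606 mm.

A wall with a rectangular opening subtracted — a window. Sill at z = 703, opening 1903 mm tall, so the head is at 703 + 1903 = 2606 mm.


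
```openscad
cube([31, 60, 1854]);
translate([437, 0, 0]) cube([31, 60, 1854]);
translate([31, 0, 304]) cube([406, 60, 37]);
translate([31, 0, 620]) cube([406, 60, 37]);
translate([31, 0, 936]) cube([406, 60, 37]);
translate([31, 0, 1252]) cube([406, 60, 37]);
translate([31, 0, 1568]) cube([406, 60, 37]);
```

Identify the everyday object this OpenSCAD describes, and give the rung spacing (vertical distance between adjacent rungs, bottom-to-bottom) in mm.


A ladder. The rung spacing is 316 mm.

Two tall 31×60 posts with 5 short bars between them — a ladder. Adjacent rungs sit at z = 304 and z = 620, so the spacing is 620 − 304 = 316 mm.


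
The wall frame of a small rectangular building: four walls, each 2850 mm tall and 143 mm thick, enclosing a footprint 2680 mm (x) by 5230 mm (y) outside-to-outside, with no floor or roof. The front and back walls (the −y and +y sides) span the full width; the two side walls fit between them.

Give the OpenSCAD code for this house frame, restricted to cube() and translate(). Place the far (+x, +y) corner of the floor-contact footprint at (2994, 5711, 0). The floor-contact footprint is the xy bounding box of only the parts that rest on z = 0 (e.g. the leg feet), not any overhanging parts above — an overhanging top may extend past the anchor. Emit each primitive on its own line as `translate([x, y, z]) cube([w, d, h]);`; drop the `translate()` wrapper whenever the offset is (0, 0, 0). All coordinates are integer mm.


translate([314, 481, 0]) cube([2680, 143, 2850]);
translate([314, 5568, 0]) cube([2680, 143, 2850]);
translate([314, 624, 0]) cube([143, 4944, 2850]);
translate([2851, 624, 0]) cube([143, 4944, 2850]);


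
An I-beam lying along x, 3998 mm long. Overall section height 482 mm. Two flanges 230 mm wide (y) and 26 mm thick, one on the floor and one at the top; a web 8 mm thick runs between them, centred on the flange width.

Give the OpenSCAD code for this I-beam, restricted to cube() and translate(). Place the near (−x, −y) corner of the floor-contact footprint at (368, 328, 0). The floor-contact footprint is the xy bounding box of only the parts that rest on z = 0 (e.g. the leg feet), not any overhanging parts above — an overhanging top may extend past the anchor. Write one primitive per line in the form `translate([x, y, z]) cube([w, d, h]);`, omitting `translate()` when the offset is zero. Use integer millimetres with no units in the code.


translate([368, 328, 0]) cube([3998, 230, 26]);
translate([368, 439, 26]) cube([3998, 8, 430]);
translate([368, 328, 456]) cube([3998, 230, 26]);


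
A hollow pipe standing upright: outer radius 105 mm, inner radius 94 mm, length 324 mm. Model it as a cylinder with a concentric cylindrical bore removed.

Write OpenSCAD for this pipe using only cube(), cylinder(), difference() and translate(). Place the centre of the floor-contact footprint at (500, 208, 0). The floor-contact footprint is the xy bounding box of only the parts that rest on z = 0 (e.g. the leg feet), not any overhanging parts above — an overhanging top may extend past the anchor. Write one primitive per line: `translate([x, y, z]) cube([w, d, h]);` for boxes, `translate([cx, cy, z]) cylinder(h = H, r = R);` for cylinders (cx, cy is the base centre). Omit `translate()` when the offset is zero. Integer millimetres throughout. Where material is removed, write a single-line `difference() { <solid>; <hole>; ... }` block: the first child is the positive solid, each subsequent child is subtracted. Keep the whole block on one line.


difference() { translate([500, 208, 0]) cylinder(h = 324, r = 105); translate([500, 208, 0]) cylinder(h = 324, r = 94); }


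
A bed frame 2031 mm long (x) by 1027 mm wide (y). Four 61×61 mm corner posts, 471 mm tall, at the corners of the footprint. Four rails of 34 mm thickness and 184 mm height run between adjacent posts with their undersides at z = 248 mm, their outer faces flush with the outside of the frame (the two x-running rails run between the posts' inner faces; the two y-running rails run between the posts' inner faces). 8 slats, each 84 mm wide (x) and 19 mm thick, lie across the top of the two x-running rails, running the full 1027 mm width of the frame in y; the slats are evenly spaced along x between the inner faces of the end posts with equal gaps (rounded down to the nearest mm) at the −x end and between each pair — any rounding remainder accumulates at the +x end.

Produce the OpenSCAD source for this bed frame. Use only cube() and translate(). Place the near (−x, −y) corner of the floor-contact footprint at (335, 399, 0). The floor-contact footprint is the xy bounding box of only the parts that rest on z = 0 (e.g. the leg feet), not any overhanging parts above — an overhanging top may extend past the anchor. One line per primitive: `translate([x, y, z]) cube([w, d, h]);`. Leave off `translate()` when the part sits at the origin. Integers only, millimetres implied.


translate([335, 399, 0]) cube([61, 61, 471]);
translate([335, 1365, 0]) cube([61, 61, 471]);
translate([2305, 399, 0]) cube([61, 61, 471]);
translate([2305, 1365, 0]) cube([61, 61, 471]);
translate([396, 399, 248]) cube([1909, 34, 184]);
translate([396, 1392, 248]) cube([1909, 34, 184]);
translate([335, 460, 248]) cube([34, 905, 184]);
translate([2332, 460, 248]) cube([34, 905, 184]);
translate([533, 399, 432]) cube([84, 1027, 19]);
translate([754, 399, 432]) cube([84, 1027, 19]);
translate([975, 399, 432]) cube([84, 1027, 19]);
translate([1196, 399, 432]) cube([84, 1027, 19]);
translate([1417, 399, 432]) cube([84, 1027, 19]);
translate([1638, 399, 432]) cube([84, 1027, 19]);
translate([1859, 399, 432]) cube([84, 1027, 19]);
translate([2080, 399, 432]) cube([84, 1027, 19]);
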